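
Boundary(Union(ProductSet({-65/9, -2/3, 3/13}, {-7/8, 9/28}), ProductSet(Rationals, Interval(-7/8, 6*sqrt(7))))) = ProductSet(Reals, Interval(-7/8, 6*sqrt(7)))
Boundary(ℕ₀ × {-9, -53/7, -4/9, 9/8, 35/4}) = ℕ₀ × {-9, -53/7, -4/9, 9/8, 35/4}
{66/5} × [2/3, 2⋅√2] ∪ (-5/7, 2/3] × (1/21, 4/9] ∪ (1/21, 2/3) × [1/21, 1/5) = ((-5/7, 2/3] × (1/21, 4/9]) ∪ ((1/21, 2/3) × [1/21, 1/5)) ∪ ({66/5} × [2/3, 2⋅√2])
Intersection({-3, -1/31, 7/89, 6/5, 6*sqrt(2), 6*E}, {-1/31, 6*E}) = {-1/31, 6*E}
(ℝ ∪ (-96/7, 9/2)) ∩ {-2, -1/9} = {-2, -1/9}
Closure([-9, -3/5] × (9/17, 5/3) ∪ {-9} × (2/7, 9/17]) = ({-9} × [2/7, 9/17]) ∪ ([-9, -3/5] × [9/17, 5/3])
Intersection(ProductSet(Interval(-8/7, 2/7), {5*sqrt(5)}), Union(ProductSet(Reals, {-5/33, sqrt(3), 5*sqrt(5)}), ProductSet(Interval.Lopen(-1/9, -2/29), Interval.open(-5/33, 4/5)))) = ProductSet(Interval(-8/7, 2/7), {5*sqrt(5)})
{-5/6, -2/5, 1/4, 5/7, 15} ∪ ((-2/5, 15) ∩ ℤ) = {-5/6, -2/5, 1/4, 5/7, 15} ∪ {0, 1, …, 14}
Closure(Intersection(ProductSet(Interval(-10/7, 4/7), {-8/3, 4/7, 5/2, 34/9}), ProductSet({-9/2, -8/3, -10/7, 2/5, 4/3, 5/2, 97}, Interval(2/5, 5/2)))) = ProductSet({-10/7, 2/5}, {4/7, 5/2})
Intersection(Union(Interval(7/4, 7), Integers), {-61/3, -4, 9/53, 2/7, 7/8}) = {-4}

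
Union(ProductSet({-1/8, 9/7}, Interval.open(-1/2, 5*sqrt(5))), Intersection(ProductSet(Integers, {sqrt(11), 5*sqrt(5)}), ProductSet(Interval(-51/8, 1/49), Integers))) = ProductSet({-1/8, 9/7}, Interval.open(-1/2, 5*sqrt(5)))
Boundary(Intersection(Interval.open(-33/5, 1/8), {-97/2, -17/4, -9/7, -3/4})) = {-17/4, -9/7, -3/4}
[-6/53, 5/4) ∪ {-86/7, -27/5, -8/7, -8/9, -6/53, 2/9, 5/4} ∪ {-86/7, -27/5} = {-86/7, -27/5, -8/7, -8/9} ∪ [-6/53, 5/4]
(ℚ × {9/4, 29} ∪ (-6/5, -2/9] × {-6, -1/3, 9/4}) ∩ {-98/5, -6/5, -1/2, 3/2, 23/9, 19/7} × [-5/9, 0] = {-1/2} × {-1/3}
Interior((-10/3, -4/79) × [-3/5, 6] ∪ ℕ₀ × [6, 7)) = (-10/3, -4/79) × (-3/5, 6)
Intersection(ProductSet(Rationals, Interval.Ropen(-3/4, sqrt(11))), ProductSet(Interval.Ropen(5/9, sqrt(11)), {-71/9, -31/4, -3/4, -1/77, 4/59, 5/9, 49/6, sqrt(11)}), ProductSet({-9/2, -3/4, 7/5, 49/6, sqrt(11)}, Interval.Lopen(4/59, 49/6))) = ProductSet({7/5}, {5/9})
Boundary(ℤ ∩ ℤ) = ℤ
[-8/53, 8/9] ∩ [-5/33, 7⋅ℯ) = [-8/53, 8/9]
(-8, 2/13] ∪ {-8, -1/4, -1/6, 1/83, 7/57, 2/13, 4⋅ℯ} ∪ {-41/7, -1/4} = [-8, 2/13] ∪ {4⋅ℯ}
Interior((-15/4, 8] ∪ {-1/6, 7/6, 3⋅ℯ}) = (-15/4, 8)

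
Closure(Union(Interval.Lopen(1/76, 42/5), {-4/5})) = Union({-4/5}, Interval(1/76, 42/5))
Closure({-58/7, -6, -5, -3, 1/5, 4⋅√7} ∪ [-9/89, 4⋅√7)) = {-58/7, -6, -5, -3} ∪ [-9/89, 4⋅√7]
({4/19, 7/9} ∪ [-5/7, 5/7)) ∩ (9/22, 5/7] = (9/22, 5/7)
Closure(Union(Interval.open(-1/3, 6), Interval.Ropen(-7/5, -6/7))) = Union(Interval(-7/5, -6/7), Interval(-1/3, 6))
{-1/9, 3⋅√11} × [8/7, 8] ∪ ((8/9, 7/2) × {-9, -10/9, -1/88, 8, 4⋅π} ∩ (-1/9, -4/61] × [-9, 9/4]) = {-1/9, 3⋅√11} × [8/7, 8]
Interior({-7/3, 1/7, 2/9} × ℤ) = ∅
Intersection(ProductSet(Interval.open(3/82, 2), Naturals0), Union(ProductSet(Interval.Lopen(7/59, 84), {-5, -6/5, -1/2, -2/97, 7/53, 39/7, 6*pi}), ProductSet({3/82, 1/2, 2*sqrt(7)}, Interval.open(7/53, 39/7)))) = ProductSet({1/2}, Range(1, 6, 1))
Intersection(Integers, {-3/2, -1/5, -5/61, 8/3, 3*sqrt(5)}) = EmptySet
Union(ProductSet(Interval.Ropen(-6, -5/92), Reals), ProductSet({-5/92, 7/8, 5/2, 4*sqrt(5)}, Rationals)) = Union(ProductSet({-5/92, 7/8, 5/2, 4*sqrt(5)}, Rationals), ProductSet(Interval.Ropen(-6, -5/92), Reals))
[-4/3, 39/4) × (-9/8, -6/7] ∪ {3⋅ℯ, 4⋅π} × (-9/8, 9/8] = ([-4/3, 39/4) × (-9/8, -6/7]) ∪ ({3⋅ℯ, 4⋅π} × (-9/8, 9/8])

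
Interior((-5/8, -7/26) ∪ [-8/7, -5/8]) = (-8/7, -7/26)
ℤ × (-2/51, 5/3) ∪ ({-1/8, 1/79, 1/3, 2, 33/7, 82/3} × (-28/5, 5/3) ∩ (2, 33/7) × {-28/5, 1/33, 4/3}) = ℤ × (-2/51, 5/3)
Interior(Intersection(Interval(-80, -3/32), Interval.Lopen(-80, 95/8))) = Interval.open(-80, -3/32)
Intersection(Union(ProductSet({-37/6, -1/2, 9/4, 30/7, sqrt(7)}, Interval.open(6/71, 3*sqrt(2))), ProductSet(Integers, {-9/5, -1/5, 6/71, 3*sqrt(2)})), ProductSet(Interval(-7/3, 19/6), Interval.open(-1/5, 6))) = Union(ProductSet({-1/2, 9/4, sqrt(7)}, Interval.open(6/71, 3*sqrt(2))), ProductSet(Range(-2, 4, 1), {6/71, 3*sqrt(2)}))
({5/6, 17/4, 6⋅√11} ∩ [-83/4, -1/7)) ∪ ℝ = ℝ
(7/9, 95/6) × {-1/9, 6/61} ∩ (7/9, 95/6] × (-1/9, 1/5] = (7/9, 95/6) × {6/61}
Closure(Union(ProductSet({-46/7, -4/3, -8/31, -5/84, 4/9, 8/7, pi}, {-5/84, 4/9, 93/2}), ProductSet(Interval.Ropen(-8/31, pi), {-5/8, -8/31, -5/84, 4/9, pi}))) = Union(ProductSet({-46/7, -4/3, -8/31, -5/84, 4/9, 8/7, pi}, {-5/84, 4/9, 93/2}), ProductSet(Interval(-8/31, pi), {-5/8, -8/31, -5/84, 4/9, pi}))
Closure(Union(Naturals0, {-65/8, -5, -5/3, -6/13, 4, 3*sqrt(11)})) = Union({-65/8, -5, -5/3, -6/13, 3*sqrt(11)}, Naturals0)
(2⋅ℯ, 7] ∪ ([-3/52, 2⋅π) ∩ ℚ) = (2⋅ℯ, 7] ∪ (ℚ ∩ [-3/52, 2⋅π))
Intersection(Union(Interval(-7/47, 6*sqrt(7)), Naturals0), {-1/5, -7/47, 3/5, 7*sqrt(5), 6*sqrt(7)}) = {-7/47, 3/5, 7*sqrt(5), 6*sqrt(7)}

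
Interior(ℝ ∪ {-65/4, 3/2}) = ℝ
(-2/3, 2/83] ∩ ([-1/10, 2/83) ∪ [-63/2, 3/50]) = (-2/3, 2/83]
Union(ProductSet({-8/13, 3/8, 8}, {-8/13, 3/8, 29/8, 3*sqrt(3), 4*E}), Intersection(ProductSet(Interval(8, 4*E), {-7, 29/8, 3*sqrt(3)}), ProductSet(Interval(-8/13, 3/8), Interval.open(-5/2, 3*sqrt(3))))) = ProductSet({-8/13, 3/8, 8}, {-8/13, 3/8, 29/8, 3*sqrt(3), 4*E})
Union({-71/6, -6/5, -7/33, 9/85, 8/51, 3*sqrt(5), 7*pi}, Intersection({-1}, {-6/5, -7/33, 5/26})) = {-71/6, -6/5, -7/33, 9/85, 8/51, 3*sqrt(5), 7*pi}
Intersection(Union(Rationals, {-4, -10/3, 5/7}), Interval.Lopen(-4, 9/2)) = Intersection(Interval.Lopen(-4, 9/2), Rationals)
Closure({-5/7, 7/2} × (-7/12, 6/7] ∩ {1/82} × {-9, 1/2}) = ∅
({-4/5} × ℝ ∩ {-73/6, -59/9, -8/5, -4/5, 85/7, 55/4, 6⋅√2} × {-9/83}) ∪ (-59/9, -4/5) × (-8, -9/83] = ({-4/5} × {-9/83}) ∪ ((-59/9, -4/5) × (-8, -9/83])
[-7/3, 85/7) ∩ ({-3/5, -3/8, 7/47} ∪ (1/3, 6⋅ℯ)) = {-3/5, -3/8, 7/47} ∪ (1/3, 85/7)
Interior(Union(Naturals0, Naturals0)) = EmptySet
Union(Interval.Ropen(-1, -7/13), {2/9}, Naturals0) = Union({2/9}, Interval.Ropen(-1, -7/13), Naturals0)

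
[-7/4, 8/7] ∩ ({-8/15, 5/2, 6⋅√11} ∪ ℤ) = {-1, 0, 1} ∪ {-8/15}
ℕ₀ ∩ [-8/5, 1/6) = {0}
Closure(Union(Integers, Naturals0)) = Integers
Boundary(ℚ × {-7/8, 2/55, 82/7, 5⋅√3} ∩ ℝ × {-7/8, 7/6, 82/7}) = ℝ × {-7/8, 82/7}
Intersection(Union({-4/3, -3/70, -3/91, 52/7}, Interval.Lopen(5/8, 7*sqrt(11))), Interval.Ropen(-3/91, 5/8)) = {-3/91}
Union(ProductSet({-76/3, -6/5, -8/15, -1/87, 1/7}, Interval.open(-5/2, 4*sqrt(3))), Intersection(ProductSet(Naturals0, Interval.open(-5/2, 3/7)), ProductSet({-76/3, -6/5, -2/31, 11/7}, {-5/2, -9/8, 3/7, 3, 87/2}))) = ProductSet({-76/3, -6/5, -8/15, -1/87, 1/7}, Interval.open(-5/2, 4*sqrt(3)))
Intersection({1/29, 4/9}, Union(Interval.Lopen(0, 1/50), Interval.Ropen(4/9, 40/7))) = {4/9}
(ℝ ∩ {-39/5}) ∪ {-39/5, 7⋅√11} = {-39/5, 7⋅√11}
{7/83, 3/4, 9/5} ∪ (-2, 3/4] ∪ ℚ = ℚ ∪ [-2, 3/4]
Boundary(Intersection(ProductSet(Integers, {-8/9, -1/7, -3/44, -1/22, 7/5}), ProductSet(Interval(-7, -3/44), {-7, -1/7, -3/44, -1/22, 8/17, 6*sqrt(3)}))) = ProductSet(Range(-7, 0, 1), {-1/7, -3/44, -1/22})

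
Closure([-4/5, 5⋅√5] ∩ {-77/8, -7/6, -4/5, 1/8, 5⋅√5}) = {-4/5, 1/8, 5⋅√5}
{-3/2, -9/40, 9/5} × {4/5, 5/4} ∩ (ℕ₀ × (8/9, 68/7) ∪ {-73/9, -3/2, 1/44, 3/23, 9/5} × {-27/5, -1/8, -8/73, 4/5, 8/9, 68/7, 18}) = {-3/2, 9/5} × {4/5}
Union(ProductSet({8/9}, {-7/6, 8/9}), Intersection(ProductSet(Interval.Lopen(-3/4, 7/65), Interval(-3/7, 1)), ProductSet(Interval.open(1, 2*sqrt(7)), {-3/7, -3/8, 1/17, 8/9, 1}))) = ProductSet({8/9}, {-7/6, 8/9})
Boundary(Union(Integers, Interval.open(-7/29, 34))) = Union(Complement(Integers, Interval.open(-7/29, 34)), {-7/29})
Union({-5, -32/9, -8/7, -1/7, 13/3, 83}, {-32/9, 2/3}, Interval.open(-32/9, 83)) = Union({-5}, Interval(-32/9, 83))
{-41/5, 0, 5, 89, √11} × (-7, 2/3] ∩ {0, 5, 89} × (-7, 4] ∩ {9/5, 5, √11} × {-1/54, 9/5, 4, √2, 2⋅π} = {5} × {-1/54}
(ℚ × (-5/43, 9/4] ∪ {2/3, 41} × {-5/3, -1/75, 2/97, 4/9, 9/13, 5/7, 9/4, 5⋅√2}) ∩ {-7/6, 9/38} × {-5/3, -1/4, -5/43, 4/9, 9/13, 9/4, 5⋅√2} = {-7/6, 9/38} × {4/9, 9/13, 9/4}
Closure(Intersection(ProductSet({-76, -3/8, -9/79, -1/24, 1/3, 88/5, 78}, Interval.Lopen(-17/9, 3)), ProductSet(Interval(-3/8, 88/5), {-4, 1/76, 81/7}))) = ProductSet({-3/8, -9/79, -1/24, 1/3, 88/5}, {1/76})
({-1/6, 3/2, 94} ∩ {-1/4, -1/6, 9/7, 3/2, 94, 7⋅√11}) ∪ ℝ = ℝ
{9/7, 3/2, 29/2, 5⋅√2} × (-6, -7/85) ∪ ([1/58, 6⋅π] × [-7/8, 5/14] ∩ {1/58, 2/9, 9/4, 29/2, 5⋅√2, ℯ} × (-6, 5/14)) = ({9/7, 3/2, 29/2, 5⋅√2} × (-6, -7/85)) ∪ ({1/58, 2/9, 9/4, 29/2, 5⋅√2, ℯ} × [-7/8, 5/14))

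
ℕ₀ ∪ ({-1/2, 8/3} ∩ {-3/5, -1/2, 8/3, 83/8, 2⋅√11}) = {-1/2, 8/3} ∪ ℕ₀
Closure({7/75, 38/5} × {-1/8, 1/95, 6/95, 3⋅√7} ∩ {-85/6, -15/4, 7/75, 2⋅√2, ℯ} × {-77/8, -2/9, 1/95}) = {7/75} × {1/95}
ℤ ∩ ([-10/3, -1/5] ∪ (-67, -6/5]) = {-66, -65, …, -1}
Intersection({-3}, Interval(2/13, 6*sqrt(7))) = EmptySet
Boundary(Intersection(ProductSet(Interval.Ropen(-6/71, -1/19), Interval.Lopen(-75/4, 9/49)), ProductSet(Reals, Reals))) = Union(ProductSet({-6/71, -1/19}, Interval(-75/4, 9/49)), ProductSet(Interval(-6/71, -1/19), {-75/4, 9/49}))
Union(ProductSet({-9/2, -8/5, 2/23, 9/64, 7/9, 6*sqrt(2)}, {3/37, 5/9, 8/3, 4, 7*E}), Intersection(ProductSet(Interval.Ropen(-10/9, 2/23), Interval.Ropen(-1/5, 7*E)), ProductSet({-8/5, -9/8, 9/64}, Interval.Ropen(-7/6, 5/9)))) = ProductSet({-9/2, -8/5, 2/23, 9/64, 7/9, 6*sqrt(2)}, {3/37, 5/9, 8/3, 4, 7*E})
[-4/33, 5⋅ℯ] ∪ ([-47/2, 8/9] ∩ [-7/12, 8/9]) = [-7/12, 5⋅ℯ]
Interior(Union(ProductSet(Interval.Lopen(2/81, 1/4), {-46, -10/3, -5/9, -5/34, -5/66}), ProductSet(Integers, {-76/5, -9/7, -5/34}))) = EmptySet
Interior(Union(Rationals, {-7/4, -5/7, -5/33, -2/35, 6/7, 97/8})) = EmptySet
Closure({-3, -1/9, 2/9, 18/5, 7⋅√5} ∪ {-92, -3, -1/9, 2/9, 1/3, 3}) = {-92, -3, -1/9, 2/9, 1/3, 3, 18/5, 7⋅√5}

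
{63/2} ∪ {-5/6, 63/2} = {-5/6, 63/2}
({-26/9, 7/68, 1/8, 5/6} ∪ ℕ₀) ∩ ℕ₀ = ℕ₀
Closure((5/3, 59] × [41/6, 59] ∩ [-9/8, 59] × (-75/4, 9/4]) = ∅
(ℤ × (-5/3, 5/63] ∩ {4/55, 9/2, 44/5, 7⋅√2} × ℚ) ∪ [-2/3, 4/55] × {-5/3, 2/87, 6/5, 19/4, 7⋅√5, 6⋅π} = [-2/3, 4/55] × {-5/3, 2/87, 6/5, 19/4, 7⋅√5, 6⋅π}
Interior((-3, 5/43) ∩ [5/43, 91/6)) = ∅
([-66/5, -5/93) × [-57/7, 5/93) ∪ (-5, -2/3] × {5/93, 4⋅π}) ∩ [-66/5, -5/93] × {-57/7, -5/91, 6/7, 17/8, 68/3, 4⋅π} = ([-66/5, -5/93) × {-57/7, -5/91}) ∪ ((-5, -2/3] × {4⋅π})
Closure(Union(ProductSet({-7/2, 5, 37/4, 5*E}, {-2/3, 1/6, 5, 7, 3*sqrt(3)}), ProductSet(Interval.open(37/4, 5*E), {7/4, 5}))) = Union(ProductSet({-7/2, 5, 37/4, 5*E}, {-2/3, 1/6, 5, 7, 3*sqrt(3)}), ProductSet(Interval(37/4, 5*E), {7/4, 5}))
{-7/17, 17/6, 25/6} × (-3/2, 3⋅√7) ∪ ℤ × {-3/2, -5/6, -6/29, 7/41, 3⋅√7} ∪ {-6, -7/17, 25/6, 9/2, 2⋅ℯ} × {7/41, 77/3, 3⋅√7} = (ℤ × {-3/2, -5/6, -6/29, 7/41, 3⋅√7}) ∪ ({-7/17, 17/6, 25/6} × (-3/2, 3⋅√7)) ∪ ({-6, -7/17, 25/6, 9/2, 2⋅ℯ} × {7/41, 77/3, 3⋅√7})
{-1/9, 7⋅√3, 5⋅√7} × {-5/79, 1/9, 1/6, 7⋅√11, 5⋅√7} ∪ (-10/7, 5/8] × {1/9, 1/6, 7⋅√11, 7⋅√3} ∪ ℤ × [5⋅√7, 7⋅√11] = (ℤ × [5⋅√7, 7⋅√11]) ∪ ((-10/7, 5/8] × {1/9, 1/6, 7⋅√11, 7⋅√3}) ∪ ({-1/9, 7⋅√3, 5⋅√7} × {-5/79, 1/9, 1/6, 7⋅√11, 5⋅√7})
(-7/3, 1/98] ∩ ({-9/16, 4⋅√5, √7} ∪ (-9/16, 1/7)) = [-9/16, 1/98]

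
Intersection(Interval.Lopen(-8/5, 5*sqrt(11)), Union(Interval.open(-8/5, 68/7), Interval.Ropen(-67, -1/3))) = Interval.open(-8/5, 68/7)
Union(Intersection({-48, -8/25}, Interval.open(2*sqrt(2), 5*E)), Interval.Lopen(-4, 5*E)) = Interval.Lopen(-4, 5*E)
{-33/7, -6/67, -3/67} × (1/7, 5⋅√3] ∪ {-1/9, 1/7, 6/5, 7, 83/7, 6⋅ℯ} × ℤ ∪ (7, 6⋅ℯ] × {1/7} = ((7, 6⋅ℯ] × {1/7}) ∪ ({-1/9, 1/7, 6/5, 7, 83/7, 6⋅ℯ} × ℤ) ∪ ({-33/7, -6/67, -3/67} × (1/7, 5⋅√3])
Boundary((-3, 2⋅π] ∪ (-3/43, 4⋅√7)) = {-3, 4⋅√7}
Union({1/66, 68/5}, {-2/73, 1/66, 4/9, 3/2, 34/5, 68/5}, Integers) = Union({-2/73, 1/66, 4/9, 3/2, 34/5, 68/5}, Integers)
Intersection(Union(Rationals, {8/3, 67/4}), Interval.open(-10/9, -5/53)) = Intersection(Interval.open(-10/9, -5/53), Rationals)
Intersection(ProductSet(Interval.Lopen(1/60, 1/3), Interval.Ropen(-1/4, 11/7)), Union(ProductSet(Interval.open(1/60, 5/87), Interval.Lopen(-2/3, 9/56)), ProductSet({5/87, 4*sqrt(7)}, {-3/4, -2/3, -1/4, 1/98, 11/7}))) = Union(ProductSet({5/87}, {-1/4, 1/98}), ProductSet(Interval.open(1/60, 5/87), Interval(-1/4, 9/56)))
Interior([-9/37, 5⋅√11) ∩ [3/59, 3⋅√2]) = (3/59, 3⋅√2)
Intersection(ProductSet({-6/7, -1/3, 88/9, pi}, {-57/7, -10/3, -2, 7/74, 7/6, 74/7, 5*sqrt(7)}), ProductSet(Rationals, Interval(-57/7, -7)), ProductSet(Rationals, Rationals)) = ProductSet({-6/7, -1/3, 88/9}, {-57/7})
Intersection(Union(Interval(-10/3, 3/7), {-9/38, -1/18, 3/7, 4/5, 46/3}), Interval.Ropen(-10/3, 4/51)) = Interval.Ropen(-10/3, 4/51)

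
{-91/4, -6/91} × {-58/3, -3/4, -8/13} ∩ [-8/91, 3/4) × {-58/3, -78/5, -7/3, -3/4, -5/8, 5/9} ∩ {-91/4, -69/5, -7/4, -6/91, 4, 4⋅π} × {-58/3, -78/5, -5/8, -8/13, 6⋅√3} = {-6/91} × {-58/3}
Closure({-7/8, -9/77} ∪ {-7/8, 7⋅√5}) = {-7/8, -9/77, 7⋅√5}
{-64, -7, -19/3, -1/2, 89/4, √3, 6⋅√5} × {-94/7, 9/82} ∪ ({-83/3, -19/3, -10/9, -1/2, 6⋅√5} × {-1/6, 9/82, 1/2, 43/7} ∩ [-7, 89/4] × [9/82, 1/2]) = ({-19/3, -10/9, -1/2, 6⋅√5} × {9/82, 1/2}) ∪ ({-64, -7, -19/3, -1/2, 89/4, √3, 6⋅√5} × {-94/7, 9/82})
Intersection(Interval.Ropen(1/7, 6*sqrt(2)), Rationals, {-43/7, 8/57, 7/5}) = {7/5}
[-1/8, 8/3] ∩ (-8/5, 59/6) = [-1/8, 8/3]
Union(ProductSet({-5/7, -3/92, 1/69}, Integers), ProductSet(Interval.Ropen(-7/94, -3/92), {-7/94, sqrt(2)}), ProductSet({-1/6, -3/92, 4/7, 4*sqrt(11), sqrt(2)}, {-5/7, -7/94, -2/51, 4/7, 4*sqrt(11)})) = Union(ProductSet({-5/7, -3/92, 1/69}, Integers), ProductSet({-1/6, -3/92, 4/7, 4*sqrt(11), sqrt(2)}, {-5/7, -7/94, -2/51, 4/7, 4*sqrt(11)}), ProductSet(Interval.Ropen(-7/94, -3/92), {-7/94, sqrt(2)}))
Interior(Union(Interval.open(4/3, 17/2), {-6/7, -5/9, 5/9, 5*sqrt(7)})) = Interval.open(4/3, 17/2)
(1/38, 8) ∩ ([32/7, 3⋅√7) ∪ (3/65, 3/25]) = (3/65, 3/25] ∪ [32/7, 3⋅√7)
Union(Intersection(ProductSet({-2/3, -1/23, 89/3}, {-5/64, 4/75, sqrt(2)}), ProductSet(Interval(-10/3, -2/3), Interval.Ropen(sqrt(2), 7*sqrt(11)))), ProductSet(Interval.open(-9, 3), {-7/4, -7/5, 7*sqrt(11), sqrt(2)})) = ProductSet(Interval.open(-9, 3), {-7/4, -7/5, 7*sqrt(11), sqrt(2)})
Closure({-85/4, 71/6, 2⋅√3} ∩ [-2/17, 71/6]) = {71/6, 2⋅√3}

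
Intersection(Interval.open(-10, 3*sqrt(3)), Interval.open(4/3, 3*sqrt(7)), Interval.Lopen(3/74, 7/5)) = Interval.Lopen(4/3, 7/5)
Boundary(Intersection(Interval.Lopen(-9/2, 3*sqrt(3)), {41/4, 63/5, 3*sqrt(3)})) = {3*sqrt(3)}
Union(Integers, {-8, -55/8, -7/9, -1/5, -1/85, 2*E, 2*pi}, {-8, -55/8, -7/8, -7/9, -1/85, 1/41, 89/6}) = Union({-55/8, -7/8, -7/9, -1/5, -1/85, 1/41, 89/6, 2*E, 2*pi}, Integers)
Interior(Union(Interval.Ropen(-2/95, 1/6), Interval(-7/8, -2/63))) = Union(Interval.open(-7/8, -2/63), Interval.open(-2/95, 1/6))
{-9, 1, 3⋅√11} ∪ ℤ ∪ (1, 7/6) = ℤ ∪ [1, 7/6) ∪ {3⋅√11}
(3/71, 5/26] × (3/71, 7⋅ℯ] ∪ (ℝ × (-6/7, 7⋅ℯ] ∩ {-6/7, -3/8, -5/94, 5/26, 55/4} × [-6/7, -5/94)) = ({-6/7, -3/8, -5/94, 5/26, 55/4} × (-6/7, -5/94)) ∪ ((3/71, 5/26] × (3/71, 7⋅ℯ])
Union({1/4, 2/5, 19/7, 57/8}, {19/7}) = {1/4, 2/5, 19/7, 57/8}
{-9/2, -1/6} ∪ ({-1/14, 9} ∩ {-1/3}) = {-9/2, -1/6}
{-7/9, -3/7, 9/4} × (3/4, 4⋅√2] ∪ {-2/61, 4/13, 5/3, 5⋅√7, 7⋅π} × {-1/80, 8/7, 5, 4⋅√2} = ({-7/9, -3/7, 9/4} × (3/4, 4⋅√2]) ∪ ({-2/61, 4/13, 5/3, 5⋅√7, 7⋅π} × {-1/80, 8/7, 5, 4⋅√2})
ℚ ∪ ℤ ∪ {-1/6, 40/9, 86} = ℚ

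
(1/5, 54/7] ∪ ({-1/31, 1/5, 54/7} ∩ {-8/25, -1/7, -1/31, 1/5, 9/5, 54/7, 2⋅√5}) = {-1/31} ∪ [1/5, 54/7]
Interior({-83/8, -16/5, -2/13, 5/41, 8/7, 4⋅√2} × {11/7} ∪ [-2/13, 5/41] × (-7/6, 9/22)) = (-2/13, 5/41) × (-7/6, 9/22)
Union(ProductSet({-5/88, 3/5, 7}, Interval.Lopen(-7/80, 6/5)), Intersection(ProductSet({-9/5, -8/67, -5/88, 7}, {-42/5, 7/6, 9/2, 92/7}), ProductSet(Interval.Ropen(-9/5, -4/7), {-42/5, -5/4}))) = Union(ProductSet({-9/5}, {-42/5}), ProductSet({-5/88, 3/5, 7}, Interval.Lopen(-7/80, 6/5)))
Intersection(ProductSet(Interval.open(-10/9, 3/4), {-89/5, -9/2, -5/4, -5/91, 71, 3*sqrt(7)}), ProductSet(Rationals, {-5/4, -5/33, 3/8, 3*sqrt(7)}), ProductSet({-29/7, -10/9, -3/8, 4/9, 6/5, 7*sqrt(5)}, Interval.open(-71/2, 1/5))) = ProductSet({-3/8, 4/9}, {-5/4})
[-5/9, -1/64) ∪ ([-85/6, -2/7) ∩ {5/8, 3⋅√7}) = [-5/9, -1/64)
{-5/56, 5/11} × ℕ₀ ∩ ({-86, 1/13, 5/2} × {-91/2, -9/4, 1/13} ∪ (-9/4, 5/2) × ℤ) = {-5/56, 5/11} × ℕ₀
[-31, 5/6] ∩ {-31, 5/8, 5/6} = {-31, 5/8, 5/6}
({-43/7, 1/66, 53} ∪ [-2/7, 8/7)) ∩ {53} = {53}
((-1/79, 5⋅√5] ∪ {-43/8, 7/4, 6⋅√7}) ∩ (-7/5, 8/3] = (-1/79, 8/3]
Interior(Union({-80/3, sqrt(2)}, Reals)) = Reals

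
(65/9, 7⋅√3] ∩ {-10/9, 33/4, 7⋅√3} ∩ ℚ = {33/4}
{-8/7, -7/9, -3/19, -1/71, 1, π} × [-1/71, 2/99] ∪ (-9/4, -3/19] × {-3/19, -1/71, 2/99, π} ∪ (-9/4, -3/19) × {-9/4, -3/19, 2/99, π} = ((-9/4, -3/19] × {-3/19, -1/71, 2/99, π}) ∪ ((-9/4, -3/19) × {-9/4, -3/19, 2/99, π}) ∪ ({-8/7, -7/9, -3/19, -1/71, 1, π} × [-1/71, 2/99])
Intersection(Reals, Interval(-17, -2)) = Interval(-17, -2)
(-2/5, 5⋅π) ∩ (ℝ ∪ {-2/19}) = (-2/5, 5⋅π)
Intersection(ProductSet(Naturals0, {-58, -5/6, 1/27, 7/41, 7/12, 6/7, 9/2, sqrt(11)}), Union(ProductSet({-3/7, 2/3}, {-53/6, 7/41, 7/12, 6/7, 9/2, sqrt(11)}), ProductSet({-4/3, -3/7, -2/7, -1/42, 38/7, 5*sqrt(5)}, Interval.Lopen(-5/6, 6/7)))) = EmptySet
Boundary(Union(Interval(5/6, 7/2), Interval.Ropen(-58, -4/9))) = {-58, -4/9, 5/6, 7/2}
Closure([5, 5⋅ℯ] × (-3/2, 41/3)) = [5, 5⋅ℯ] × [-3/2, 41/3]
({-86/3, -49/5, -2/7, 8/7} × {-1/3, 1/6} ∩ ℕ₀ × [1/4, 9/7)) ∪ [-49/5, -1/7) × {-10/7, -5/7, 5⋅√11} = [-49/5, -1/7) × {-10/7, -5/7, 5⋅√11}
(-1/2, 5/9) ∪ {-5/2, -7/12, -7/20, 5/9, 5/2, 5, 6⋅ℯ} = {-5/2, -7/12, 5/2, 5, 6⋅ℯ} ∪ (-1/2, 5/9]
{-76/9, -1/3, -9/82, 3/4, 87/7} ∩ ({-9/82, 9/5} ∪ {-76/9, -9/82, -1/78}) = {-76/9, -9/82}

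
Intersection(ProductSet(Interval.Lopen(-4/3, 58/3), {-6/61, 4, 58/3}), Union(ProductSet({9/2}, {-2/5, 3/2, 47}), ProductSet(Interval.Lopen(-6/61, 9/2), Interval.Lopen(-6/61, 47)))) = ProductSet(Interval.Lopen(-6/61, 9/2), {4, 58/3})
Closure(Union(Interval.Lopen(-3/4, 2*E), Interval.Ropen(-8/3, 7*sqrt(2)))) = Interval(-8/3, 7*sqrt(2))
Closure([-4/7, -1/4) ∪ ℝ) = (-∞, ∞)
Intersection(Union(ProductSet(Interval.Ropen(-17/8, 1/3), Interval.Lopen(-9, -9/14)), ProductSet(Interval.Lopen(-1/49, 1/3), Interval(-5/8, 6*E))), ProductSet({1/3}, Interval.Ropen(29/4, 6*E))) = ProductSet({1/3}, Interval.Ropen(29/4, 6*E))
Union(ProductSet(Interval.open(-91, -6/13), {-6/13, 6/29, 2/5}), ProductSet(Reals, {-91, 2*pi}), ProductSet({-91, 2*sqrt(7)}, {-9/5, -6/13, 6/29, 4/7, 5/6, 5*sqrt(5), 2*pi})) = Union(ProductSet({-91, 2*sqrt(7)}, {-9/5, -6/13, 6/29, 4/7, 5/6, 5*sqrt(5), 2*pi}), ProductSet(Interval.open(-91, -6/13), {-6/13, 6/29, 2/5}), ProductSet(Reals, {-91, 2*pi}))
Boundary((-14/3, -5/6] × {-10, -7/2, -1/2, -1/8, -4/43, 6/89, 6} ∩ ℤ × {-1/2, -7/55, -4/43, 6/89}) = {-4, -3, -2, -1} × {-1/2, -4/43, 6/89}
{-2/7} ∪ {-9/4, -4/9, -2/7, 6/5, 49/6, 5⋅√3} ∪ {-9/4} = {-9/4, -4/9, -2/7, 6/5, 49/6, 5⋅√3}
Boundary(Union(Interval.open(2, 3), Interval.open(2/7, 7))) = {2/7, 7}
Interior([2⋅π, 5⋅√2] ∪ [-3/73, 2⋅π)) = (-3/73, 5⋅√2)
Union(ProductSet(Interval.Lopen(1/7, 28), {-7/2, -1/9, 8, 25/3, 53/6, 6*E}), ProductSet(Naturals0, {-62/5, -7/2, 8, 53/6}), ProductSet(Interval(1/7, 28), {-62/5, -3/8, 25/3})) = Union(ProductSet(Interval(1/7, 28), {-62/5, -3/8, 25/3}), ProductSet(Interval.Lopen(1/7, 28), {-7/2, -1/9, 8, 25/3, 53/6, 6*E}), ProductSet(Naturals0, {-62/5, -7/2, 8, 53/6}))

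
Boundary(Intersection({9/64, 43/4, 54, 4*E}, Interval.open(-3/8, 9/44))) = {9/64}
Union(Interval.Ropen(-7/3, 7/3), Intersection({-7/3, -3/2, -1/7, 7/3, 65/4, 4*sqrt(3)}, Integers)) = Interval.Ropen(-7/3, 7/3)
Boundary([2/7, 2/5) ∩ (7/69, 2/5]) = {2/7, 2/5}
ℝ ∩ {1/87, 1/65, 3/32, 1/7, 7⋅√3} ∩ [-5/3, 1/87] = {1/87}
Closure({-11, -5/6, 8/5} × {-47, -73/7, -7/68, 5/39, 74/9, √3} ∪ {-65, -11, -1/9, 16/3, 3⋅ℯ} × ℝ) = ({-65, -11, -1/9, 16/3, 3⋅ℯ} × ℝ) ∪ ({-11, -5/6, 8/5} × {-47, -73/7, -7/68, 5/39, 74/9, √3})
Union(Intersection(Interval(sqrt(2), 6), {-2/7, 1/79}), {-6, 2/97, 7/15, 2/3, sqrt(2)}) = {-6, 2/97, 7/15, 2/3, sqrt(2)}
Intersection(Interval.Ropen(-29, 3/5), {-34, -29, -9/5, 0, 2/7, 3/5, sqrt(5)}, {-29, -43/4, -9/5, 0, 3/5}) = {-29, -9/5, 0}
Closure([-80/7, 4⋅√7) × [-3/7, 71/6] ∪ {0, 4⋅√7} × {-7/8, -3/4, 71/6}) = ({0, 4⋅√7} × {-7/8, -3/4, 71/6}) ∪ ([-80/7, 4⋅√7] × [-3/7, 71/6])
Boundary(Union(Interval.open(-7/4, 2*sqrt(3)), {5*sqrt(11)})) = {-7/4, 5*sqrt(11), 2*sqrt(3)}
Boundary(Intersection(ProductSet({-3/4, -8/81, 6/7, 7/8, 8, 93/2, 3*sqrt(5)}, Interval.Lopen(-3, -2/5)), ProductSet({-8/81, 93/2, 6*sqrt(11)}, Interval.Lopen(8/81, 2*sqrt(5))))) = EmptySet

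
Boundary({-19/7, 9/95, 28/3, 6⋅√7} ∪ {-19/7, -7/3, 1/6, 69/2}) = {-19/7, -7/3, 9/95, 1/6, 28/3, 69/2, 6⋅√7}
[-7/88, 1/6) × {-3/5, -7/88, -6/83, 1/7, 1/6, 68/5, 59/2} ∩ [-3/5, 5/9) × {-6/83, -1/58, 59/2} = [-7/88, 1/6) × {-6/83, 59/2}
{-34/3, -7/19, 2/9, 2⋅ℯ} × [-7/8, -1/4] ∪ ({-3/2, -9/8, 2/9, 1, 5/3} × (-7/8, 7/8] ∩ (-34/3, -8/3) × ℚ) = {-34/3, -7/19, 2/9, 2⋅ℯ} × [-7/8, -1/4]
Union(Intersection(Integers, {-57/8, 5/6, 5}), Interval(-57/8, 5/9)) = Union({5}, Interval(-57/8, 5/9))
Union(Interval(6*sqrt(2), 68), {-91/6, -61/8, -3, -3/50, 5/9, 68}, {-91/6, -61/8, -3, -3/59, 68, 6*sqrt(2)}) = Union({-91/6, -61/8, -3, -3/50, -3/59, 5/9}, Interval(6*sqrt(2), 68))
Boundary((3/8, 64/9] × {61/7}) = [3/8, 64/9] × {61/7}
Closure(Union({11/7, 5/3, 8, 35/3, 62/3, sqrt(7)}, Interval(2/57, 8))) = Union({35/3, 62/3}, Interval(2/57, 8))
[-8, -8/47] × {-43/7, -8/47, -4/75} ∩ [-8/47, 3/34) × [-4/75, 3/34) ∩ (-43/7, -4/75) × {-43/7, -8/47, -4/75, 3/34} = {-8/47} × {-4/75}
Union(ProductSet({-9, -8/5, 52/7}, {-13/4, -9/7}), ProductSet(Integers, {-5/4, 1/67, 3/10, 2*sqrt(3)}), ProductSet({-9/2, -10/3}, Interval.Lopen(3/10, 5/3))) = Union(ProductSet({-9/2, -10/3}, Interval.Lopen(3/10, 5/3)), ProductSet({-9, -8/5, 52/7}, {-13/4, -9/7}), ProductSet(Integers, {-5/4, 1/67, 3/10, 2*sqrt(3)}))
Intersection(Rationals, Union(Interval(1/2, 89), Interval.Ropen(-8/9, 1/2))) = Intersection(Interval(-8/9, 89), Rationals)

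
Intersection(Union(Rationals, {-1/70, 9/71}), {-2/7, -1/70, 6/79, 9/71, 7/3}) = {-2/7, -1/70, 6/79, 9/71, 7/3}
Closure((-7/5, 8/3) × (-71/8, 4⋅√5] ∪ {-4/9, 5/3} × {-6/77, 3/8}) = ({-7/5, 8/3} × [-71/8, 4⋅√5]) ∪ ([-7/5, 8/3] × {-71/8, 4⋅√5}) ∪ ((-7/5, 8/3) × (-71/8, 4⋅√5])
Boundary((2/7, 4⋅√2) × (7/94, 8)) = ({2/7, 4⋅√2} × [7/94, 8]) ∪ ([2/7, 4⋅√2] × {7/94, 8})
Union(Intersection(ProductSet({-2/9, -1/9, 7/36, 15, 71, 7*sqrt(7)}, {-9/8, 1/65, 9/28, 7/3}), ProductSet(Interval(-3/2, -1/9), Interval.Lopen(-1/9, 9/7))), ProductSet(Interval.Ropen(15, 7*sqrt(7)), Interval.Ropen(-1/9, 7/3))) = Union(ProductSet({-2/9, -1/9}, {1/65, 9/28}), ProductSet(Interval.Ropen(15, 7*sqrt(7)), Interval.Ropen(-1/9, 7/3)))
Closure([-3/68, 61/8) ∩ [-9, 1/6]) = [-3/68, 1/6]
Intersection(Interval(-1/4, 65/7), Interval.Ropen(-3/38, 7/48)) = Interval.Ropen(-3/38, 7/48)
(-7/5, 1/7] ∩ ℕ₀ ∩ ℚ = {0}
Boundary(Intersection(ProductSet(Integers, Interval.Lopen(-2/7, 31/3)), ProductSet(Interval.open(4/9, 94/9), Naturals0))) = ProductSet(Range(1, 11, 1), Range(0, 11, 1))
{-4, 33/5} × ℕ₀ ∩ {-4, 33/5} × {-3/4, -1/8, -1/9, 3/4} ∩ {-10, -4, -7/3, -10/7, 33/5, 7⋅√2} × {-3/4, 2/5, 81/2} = ∅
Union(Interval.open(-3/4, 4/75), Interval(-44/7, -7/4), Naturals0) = Union(Interval(-44/7, -7/4), Interval.open(-3/4, 4/75), Naturals0)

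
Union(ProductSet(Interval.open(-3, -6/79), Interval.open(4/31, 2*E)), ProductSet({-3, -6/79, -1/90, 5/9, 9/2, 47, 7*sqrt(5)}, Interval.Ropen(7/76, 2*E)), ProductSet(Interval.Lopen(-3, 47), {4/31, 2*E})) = Union(ProductSet({-3, -6/79, -1/90, 5/9, 9/2, 47, 7*sqrt(5)}, Interval.Ropen(7/76, 2*E)), ProductSet(Interval.open(-3, -6/79), Interval.open(4/31, 2*E)), ProductSet(Interval.Lopen(-3, 47), {4/31, 2*E}))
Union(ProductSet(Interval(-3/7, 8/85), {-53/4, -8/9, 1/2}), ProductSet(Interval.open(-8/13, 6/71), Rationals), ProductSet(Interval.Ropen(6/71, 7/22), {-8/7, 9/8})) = Union(ProductSet(Interval.open(-8/13, 6/71), Rationals), ProductSet(Interval(-3/7, 8/85), {-53/4, -8/9, 1/2}), ProductSet(Interval.Ropen(6/71, 7/22), {-8/7, 9/8}))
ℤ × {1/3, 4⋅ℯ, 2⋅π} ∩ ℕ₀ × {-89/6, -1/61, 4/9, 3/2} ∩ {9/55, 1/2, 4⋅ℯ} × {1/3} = ∅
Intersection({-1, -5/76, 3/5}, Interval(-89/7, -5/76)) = {-1, -5/76}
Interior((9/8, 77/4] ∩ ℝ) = (9/8, 77/4)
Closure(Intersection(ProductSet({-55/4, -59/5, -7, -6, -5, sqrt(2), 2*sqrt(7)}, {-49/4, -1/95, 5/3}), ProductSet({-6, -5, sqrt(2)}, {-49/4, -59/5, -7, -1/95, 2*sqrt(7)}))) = ProductSet({-6, -5, sqrt(2)}, {-49/4, -1/95})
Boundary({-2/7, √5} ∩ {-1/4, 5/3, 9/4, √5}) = {√5}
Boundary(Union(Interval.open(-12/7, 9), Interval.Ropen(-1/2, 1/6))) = {-12/7, 9}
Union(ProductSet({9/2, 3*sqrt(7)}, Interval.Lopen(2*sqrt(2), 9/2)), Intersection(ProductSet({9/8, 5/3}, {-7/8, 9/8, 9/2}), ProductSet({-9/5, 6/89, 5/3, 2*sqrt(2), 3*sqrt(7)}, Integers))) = ProductSet({9/2, 3*sqrt(7)}, Interval.Lopen(2*sqrt(2), 9/2))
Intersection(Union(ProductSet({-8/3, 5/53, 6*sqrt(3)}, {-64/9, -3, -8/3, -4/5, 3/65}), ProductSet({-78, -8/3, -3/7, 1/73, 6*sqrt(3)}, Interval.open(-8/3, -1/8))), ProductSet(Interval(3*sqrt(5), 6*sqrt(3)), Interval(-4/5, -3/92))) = ProductSet({6*sqrt(3)}, Interval.Ropen(-4/5, -1/8))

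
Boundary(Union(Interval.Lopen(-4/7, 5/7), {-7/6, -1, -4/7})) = {-7/6, -1, -4/7, 5/7}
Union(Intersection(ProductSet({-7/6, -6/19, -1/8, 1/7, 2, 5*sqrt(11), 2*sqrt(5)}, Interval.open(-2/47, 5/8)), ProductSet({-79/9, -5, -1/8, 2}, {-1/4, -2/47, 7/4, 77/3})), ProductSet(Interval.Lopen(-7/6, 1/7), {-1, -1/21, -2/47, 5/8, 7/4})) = ProductSet(Interval.Lopen(-7/6, 1/7), {-1, -1/21, -2/47, 5/8, 7/4})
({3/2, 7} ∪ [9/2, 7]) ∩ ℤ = {5, 6, 7}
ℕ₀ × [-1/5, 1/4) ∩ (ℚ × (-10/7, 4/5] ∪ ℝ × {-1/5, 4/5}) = ℕ₀ × [-1/5, 1/4)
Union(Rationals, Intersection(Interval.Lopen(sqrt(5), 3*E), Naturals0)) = Union(Range(3, 9, 1), Rationals)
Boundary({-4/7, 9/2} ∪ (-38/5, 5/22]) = {-38/5, 5/22, 9/2}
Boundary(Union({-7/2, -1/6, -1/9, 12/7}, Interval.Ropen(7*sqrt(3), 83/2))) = {-7/2, -1/6, -1/9, 12/7, 83/2, 7*sqrt(3)}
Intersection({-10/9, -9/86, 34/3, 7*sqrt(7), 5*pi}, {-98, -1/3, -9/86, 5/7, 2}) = {-9/86}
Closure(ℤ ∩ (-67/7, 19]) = {-9, -8, …, 19}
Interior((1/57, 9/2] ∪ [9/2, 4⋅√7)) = (1/57, 4⋅√7)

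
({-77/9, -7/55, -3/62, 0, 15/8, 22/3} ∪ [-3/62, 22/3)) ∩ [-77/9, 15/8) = {-77/9, -7/55} ∪ [-3/62, 15/8)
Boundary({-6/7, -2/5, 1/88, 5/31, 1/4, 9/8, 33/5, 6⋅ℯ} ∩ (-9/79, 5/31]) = {1/88, 5/31}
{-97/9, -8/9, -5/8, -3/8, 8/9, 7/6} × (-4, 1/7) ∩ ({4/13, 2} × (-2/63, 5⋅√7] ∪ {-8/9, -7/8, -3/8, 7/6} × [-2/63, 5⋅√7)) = {-8/9, -3/8, 7/6} × [-2/63, 1/7)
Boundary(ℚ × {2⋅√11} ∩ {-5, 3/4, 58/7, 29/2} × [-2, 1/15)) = ∅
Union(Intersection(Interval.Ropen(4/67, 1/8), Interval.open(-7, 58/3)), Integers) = Union(Integers, Interval.Ropen(4/67, 1/8))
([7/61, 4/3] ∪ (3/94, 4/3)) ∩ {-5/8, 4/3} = {4/3}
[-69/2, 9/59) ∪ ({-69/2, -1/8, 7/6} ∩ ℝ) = [-69/2, 9/59) ∪ {7/6}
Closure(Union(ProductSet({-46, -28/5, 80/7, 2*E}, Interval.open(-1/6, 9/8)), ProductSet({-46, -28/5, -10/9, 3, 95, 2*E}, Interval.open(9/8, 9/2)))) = Union(ProductSet({-46, -28/5, 80/7, 2*E}, Interval(-1/6, 9/8)), ProductSet({-46, -28/5, -10/9, 3, 95, 2*E}, Interval(9/8, 9/2)))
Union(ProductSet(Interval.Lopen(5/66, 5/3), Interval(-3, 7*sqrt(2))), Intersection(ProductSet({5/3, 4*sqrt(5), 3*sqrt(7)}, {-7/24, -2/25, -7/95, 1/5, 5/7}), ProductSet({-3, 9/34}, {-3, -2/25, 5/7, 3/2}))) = ProductSet(Interval.Lopen(5/66, 5/3), Interval(-3, 7*sqrt(2)))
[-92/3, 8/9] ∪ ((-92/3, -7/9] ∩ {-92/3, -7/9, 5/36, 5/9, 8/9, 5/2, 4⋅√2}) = [-92/3, 8/9]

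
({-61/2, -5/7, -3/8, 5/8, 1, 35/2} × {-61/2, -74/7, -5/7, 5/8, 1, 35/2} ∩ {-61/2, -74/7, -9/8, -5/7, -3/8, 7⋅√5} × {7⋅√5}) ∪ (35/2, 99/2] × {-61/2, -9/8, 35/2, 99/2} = (35/2, 99/2] × {-61/2, -9/8, 35/2, 99/2}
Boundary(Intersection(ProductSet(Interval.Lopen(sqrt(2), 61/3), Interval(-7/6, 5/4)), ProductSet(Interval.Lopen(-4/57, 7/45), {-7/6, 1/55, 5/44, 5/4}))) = EmptySet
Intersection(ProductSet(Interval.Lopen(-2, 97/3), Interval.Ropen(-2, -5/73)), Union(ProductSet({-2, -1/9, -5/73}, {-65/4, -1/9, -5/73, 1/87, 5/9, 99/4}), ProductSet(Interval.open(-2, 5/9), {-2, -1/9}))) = ProductSet(Interval.open(-2, 5/9), {-2, -1/9})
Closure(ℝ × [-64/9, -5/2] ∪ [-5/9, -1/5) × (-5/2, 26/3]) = (ℝ × [-64/9, -5/2]) ∪ ({-5/9, -1/5} × [-5/2, 26/3]) ∪ ([-5/9, -1/5] × {-5/2, 26/3}) ∪ ([-5/9, -1/5) × (-5/2, 26/3])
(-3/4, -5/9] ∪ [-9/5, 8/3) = [-9/5, 8/3)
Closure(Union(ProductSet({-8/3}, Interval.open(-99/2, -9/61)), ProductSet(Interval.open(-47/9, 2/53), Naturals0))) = Union(ProductSet({-8/3}, Interval(-99/2, -9/61)), ProductSet(Interval(-47/9, 2/53), Naturals0))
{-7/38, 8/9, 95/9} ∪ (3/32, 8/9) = {-7/38, 95/9} ∪ (3/32, 8/9]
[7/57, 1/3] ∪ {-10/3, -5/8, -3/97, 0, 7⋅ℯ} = {-10/3, -5/8, -3/97, 0, 7⋅ℯ} ∪ [7/57, 1/3]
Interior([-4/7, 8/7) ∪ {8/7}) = (-4/7, 8/7)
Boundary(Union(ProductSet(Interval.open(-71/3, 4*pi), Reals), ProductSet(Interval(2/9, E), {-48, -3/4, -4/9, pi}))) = ProductSet({-71/3, 4*pi}, Reals)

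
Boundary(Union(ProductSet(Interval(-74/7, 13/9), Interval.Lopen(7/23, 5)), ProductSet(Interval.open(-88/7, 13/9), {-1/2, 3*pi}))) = Union(ProductSet({-74/7, 13/9}, Interval(7/23, 5)), ProductSet(Interval(-88/7, 13/9), {-1/2, 3*pi}), ProductSet(Interval(-74/7, 13/9), {7/23, 5}))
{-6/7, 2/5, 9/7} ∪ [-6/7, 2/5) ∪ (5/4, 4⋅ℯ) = [-6/7, 2/5] ∪ (5/4, 4⋅ℯ)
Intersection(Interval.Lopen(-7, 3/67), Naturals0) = Range(0, 1, 1)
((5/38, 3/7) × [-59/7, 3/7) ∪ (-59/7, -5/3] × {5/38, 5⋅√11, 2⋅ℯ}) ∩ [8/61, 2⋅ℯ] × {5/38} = (5/38, 3/7) × {5/38}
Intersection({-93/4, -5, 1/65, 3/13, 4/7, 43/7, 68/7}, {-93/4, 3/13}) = {-93/4, 3/13}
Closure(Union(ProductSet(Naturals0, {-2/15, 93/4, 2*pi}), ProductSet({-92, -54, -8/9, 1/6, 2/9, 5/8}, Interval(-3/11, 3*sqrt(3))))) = Union(ProductSet({-92, -54, -8/9, 1/6, 2/9, 5/8}, Interval(-3/11, 3*sqrt(3))), ProductSet(Naturals0, {-2/15, 93/4, 2*pi}))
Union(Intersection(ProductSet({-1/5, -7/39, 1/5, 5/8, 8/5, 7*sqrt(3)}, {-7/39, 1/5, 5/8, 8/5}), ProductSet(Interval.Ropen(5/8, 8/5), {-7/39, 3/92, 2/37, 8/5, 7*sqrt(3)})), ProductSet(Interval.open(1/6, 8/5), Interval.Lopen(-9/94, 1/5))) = Union(ProductSet({5/8}, {-7/39, 8/5}), ProductSet(Interval.open(1/6, 8/5), Interval.Lopen(-9/94, 1/5)))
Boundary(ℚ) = ℝ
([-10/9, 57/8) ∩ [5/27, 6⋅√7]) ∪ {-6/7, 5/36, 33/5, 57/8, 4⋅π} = {-6/7, 5/36, 4⋅π} ∪ [5/27, 57/8]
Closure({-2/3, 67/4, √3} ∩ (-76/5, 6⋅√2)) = {-2/3, √3}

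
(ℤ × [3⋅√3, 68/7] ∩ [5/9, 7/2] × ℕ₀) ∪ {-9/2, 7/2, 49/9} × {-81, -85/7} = ({-9/2, 7/2, 49/9} × {-81, -85/7}) ∪ ({1, 2, 3} × {6, 7, 8, 9})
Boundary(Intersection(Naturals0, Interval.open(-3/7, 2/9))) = Range(0, 1, 1)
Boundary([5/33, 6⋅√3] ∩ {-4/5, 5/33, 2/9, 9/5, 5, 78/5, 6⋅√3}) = {5/33, 2/9, 9/5, 5, 6⋅√3}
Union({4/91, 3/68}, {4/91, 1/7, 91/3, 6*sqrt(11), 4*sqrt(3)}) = {4/91, 3/68, 1/7, 91/3, 6*sqrt(11), 4*sqrt(3)}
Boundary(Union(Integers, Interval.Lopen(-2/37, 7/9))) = Union(Complement(Integers, Interval.open(-2/37, 7/9)), {-2/37, 7/9})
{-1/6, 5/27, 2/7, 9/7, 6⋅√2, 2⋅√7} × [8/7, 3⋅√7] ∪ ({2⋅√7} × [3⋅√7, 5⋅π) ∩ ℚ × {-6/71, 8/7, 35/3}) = {-1/6, 5/27, 2/7, 9/7, 6⋅√2, 2⋅√7} × [8/7, 3⋅√7]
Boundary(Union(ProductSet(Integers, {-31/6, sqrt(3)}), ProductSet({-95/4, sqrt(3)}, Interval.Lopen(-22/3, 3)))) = Union(ProductSet({-95/4, sqrt(3)}, Interval(-22/3, 3)), ProductSet(Integers, {-31/6, sqrt(3)}))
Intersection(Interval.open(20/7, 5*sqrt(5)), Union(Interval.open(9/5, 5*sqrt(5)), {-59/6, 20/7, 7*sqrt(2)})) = Interval.open(20/7, 5*sqrt(5))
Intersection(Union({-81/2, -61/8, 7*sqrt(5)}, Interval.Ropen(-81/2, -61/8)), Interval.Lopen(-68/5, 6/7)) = Interval.Lopen(-68/5, -61/8)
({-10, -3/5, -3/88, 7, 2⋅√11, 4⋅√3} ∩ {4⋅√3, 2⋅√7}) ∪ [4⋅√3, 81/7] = [4⋅√3, 81/7]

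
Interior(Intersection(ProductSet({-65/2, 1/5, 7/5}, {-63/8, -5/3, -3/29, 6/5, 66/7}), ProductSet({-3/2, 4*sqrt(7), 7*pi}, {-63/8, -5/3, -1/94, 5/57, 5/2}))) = EmptySet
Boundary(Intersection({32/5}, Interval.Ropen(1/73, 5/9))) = EmptySet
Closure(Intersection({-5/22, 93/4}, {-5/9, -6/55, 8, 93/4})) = {93/4}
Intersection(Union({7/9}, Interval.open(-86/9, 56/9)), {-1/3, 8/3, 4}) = {-1/3, 8/3, 4}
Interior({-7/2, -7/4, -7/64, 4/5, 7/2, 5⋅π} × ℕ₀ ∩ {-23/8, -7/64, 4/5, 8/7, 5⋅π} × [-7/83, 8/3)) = ∅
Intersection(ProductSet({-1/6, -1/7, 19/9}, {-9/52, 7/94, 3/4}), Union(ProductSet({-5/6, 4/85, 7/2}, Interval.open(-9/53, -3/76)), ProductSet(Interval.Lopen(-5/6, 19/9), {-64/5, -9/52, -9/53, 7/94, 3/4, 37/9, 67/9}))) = ProductSet({-1/6, -1/7, 19/9}, {-9/52, 7/94, 3/4})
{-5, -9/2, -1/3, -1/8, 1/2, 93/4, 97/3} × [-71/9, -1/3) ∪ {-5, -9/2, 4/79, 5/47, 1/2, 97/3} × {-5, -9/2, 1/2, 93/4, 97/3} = ({-5, -9/2, 4/79, 5/47, 1/2, 97/3} × {-5, -9/2, 1/2, 93/4, 97/3}) ∪ ({-5, -9/2, -1/3, -1/8, 1/2, 93/4, 97/3} × [-71/9, -1/3))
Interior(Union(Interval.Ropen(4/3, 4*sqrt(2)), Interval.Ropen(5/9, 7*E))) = Interval.open(5/9, 7*E)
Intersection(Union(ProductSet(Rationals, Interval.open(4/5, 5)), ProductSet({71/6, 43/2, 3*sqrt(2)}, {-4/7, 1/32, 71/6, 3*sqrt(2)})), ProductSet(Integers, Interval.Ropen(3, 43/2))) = ProductSet(Integers, Interval.Ropen(3, 5))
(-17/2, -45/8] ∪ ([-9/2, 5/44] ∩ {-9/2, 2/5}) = (-17/2, -45/8] ∪ {-9/2}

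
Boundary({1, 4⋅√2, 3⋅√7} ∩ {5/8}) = ∅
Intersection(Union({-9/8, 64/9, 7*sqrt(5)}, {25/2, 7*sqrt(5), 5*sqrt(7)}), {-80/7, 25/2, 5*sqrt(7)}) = {25/2, 5*sqrt(7)}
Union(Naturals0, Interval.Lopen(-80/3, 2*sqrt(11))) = Union(Interval.Lopen(-80/3, 2*sqrt(11)), Naturals0)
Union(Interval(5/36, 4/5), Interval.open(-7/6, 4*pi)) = Interval.open(-7/6, 4*pi)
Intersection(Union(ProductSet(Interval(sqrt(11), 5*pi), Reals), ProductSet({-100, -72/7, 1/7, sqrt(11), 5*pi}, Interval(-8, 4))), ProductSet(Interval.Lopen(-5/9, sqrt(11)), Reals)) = Union(ProductSet({sqrt(11)}, Reals), ProductSet({1/7, sqrt(11)}, Interval(-8, 4)))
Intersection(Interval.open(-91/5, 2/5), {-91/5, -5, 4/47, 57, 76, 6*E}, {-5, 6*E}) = {-5}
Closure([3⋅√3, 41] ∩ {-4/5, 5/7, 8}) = {8}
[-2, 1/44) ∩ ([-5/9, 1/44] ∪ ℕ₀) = [-5/9, 1/44) ∪ {0}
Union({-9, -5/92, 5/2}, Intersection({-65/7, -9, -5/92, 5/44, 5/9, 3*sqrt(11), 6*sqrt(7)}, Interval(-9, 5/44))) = {-9, -5/92, 5/44, 5/2}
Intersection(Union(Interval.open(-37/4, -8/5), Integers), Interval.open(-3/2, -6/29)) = Range(-1, 0, 1)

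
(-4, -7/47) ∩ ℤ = {-3, -2, -1}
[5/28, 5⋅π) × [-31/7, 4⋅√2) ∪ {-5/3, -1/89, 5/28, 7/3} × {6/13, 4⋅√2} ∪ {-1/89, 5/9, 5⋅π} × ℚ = ({-1/89, 5/9, 5⋅π} × ℚ) ∪ ({-5/3, -1/89, 5/28, 7/3} × {6/13, 4⋅√2}) ∪ ([5/28, 5⋅π) × [-31/7, 4⋅√2))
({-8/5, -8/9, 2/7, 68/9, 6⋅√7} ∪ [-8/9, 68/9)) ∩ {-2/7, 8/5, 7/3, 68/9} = {-2/7, 8/5, 7/3, 68/9}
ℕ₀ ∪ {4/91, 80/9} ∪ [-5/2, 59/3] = [-5/2, 59/3] ∪ ℕ₀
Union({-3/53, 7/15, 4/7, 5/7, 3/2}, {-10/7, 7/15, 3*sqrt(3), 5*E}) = {-10/7, -3/53, 7/15, 4/7, 5/7, 3/2, 3*sqrt(3), 5*E}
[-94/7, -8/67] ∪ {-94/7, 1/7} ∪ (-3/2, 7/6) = [-94/7, 7/6)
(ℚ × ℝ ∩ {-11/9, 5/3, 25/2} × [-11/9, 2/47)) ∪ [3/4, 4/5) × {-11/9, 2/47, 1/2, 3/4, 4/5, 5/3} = ({-11/9, 5/3, 25/2} × [-11/9, 2/47)) ∪ ([3/4, 4/5) × {-11/9, 2/47, 1/2, 3/4, 4/5, 5/3})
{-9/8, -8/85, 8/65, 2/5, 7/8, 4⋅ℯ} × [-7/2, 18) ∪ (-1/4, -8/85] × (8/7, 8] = ((-1/4, -8/85] × (8/7, 8]) ∪ ({-9/8, -8/85, 8/65, 2/5, 7/8, 4⋅ℯ} × [-7/2, 18))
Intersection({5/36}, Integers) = EmptySet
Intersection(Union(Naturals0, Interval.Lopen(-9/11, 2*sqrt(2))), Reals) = Union(Interval.Lopen(-9/11, 2*sqrt(2)), Naturals0)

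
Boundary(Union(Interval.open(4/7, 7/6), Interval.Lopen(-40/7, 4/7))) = {-40/7, 7/6}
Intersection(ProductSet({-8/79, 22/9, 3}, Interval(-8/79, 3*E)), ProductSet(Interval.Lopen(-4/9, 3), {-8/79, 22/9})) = ProductSet({-8/79, 22/9, 3}, {-8/79, 22/9})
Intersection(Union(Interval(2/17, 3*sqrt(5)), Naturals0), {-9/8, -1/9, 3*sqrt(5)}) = {3*sqrt(5)}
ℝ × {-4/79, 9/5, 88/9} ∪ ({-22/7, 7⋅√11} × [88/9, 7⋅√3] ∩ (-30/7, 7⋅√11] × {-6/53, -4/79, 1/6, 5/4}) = ℝ × {-4/79, 9/5, 88/9}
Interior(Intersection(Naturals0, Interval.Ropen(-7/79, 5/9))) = EmptySet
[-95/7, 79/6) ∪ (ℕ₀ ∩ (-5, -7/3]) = [-95/7, 79/6)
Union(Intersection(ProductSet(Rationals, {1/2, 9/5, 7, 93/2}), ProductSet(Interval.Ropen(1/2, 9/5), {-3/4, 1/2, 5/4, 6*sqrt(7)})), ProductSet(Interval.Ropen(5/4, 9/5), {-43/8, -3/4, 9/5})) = Union(ProductSet(Intersection(Interval.Ropen(1/2, 9/5), Rationals), {1/2}), ProductSet(Interval.Ropen(5/4, 9/5), {-43/8, -3/4, 9/5}))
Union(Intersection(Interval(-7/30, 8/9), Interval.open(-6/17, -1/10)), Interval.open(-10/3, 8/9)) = Interval.open(-10/3, 8/9)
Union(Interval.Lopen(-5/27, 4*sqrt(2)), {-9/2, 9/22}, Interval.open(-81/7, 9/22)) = Interval.Lopen(-81/7, 4*sqrt(2))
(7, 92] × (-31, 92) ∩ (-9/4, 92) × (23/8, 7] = (7, 92) × (23/8, 7]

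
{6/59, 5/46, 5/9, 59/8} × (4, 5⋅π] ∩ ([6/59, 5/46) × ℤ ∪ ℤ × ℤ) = {6/59} × {5, 6, …, 15}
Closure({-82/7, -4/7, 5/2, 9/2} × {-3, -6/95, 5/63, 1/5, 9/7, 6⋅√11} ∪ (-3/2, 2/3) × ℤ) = ([-3/2, 2/3] × ℤ) ∪ ({-82/7, -4/7, 5/2, 9/2} × {-3, -6/95, 5/63, 1/5, 9/7, 6⋅√11})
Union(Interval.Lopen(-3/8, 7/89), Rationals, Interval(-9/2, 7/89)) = Union(Interval(-9/2, 7/89), Rationals)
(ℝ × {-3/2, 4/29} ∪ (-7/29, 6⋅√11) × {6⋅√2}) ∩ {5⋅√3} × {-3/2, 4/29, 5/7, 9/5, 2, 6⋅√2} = {5⋅√3} × {-3/2, 4/29, 6⋅√2}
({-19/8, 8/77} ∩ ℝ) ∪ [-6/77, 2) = {-19/8} ∪ [-6/77, 2)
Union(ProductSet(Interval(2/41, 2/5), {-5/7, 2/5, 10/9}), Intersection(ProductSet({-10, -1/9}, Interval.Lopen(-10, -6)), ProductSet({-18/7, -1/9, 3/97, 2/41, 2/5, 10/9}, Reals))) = Union(ProductSet({-1/9}, Interval.Lopen(-10, -6)), ProductSet(Interval(2/41, 2/5), {-5/7, 2/5, 10/9}))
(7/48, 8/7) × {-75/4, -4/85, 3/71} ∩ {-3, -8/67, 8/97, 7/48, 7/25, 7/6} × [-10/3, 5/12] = {7/25} × {-4/85, 3/71}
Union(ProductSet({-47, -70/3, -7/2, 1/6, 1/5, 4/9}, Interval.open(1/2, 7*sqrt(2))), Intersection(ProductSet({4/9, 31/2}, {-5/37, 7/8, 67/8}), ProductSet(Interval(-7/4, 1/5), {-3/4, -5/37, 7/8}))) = ProductSet({-47, -70/3, -7/2, 1/6, 1/5, 4/9}, Interval.open(1/2, 7*sqrt(2)))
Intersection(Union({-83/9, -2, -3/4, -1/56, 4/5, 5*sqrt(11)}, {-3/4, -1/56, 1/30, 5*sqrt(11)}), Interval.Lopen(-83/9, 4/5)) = {-2, -3/4, -1/56, 1/30, 4/5}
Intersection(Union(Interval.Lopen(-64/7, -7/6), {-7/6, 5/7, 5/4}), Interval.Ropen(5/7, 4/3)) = {5/7, 5/4}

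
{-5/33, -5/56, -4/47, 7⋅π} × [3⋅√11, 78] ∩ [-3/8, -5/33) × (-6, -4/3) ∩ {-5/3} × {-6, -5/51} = ∅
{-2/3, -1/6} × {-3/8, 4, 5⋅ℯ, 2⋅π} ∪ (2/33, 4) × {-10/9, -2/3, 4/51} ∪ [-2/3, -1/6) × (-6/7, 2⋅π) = ((2/33, 4) × {-10/9, -2/3, 4/51}) ∪ ({-2/3, -1/6} × {-3/8, 4, 5⋅ℯ, 2⋅π}) ∪ ([-2/3, -1/6) × (-6/7, 2⋅π))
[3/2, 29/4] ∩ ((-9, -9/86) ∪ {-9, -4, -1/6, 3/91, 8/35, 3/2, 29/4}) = {3/2, 29/4}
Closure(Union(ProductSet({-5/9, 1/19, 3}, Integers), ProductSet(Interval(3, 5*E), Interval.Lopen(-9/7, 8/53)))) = Union(ProductSet({-5/9, 1/19, 3}, Integers), ProductSet(Interval(3, 5*E), Interval(-9/7, 8/53)))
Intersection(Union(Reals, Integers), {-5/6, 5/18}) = {-5/6, 5/18}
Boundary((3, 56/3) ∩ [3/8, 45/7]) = {3, 45/7}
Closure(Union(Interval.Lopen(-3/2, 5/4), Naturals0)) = Union(Complement(Naturals0, Interval.open(-3/2, 5/4)), Interval(-3/2, 5/4), Naturals0)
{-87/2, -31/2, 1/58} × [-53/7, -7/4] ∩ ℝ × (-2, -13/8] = {-87/2, -31/2, 1/58} × (-2, -7/4]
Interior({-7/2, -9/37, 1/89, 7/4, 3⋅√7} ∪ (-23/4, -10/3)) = (-23/4, -10/3)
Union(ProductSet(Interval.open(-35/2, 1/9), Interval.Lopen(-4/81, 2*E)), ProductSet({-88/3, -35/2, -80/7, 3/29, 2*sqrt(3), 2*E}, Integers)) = Union(ProductSet({-88/3, -35/2, -80/7, 3/29, 2*sqrt(3), 2*E}, Integers), ProductSet(Interval.open(-35/2, 1/9), Interval.Lopen(-4/81, 2*E)))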